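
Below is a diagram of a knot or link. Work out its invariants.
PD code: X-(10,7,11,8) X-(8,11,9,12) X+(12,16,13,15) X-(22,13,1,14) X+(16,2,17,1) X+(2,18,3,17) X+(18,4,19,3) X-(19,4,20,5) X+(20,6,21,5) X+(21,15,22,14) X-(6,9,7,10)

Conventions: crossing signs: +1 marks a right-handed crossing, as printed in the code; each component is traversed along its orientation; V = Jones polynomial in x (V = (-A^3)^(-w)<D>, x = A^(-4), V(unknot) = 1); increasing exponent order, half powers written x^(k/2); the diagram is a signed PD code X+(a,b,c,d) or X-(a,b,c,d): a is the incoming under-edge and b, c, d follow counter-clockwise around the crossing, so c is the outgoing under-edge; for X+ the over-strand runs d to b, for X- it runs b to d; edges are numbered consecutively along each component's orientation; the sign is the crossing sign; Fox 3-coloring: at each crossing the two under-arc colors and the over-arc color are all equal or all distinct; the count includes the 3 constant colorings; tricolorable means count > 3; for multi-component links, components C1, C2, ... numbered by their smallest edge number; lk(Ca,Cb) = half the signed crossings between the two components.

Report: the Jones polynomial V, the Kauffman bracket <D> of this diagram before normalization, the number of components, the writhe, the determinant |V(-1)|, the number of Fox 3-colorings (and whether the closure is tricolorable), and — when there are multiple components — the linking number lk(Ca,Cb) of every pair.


V(x) = -x^-3 + x^-2 - x^-1 + 3 - x + x^2 - x^3
bracket: A^-9 - A^-5 + A^-1 - 3A^3 + A^7 - A^11 + A^15, w = +1
1 component, writhe +1, over 11 crossings
det 9, colorings 27 of 3^11 — tricolorable
observation: palindromic: swapping x for 1/x fixes V


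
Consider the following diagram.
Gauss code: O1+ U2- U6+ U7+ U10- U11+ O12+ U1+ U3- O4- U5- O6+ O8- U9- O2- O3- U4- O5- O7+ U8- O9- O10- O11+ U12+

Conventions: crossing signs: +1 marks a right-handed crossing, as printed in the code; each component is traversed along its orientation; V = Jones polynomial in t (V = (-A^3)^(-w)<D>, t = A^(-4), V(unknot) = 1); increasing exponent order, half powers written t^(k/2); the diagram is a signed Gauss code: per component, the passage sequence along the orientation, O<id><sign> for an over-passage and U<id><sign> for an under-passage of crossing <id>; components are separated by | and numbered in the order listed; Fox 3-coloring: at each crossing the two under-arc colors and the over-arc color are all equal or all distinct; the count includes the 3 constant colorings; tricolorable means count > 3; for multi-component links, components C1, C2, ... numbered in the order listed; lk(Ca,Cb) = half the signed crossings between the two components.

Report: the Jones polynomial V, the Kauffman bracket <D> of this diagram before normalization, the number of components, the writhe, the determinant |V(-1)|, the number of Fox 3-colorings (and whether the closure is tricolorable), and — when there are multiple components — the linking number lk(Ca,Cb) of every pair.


V(t) = -t^-6 + t^-5 - 2t^-4 + 3t^-3 - 2t^-2 + 3t^-1 - 1 + t - t^2
bracket: -A^-14 + A^-10 - A^-6 + 3A^-2 - 2A^2 + 3A^6 - 2A^10 + A^14 - A^18, w = -2
1 component, writhe -2, over 12 crossings
det 15, colorings 9 of 3^12 — tricolorable
observation: V spans 8 powers of t: at least 8 crossings in any diagram


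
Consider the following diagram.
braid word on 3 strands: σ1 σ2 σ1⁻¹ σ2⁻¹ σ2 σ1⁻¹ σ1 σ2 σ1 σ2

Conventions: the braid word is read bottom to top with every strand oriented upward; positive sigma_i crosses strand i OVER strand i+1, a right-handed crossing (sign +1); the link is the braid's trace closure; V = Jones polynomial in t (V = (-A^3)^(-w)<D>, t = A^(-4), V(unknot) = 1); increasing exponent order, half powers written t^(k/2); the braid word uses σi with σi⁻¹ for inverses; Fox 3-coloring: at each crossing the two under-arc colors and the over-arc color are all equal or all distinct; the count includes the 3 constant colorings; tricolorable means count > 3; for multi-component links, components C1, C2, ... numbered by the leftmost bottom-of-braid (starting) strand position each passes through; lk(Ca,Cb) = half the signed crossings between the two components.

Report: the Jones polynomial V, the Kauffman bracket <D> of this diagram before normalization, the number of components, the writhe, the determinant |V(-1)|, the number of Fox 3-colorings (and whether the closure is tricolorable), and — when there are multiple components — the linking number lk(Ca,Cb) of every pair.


V(t) = t + 2t^3 + t^5
bracket: A^-8 + 2 + A^8, w = +4
3 components, writhe +4, over 10 crossings
lk(C1,C2) = +1
linking number lk(C1,C3) = +1
lk(C2,C3): 0
det 4, colorings 3 of 3^10 — not tricolorable
observation: span 4 respects span(V) <= c + mu - 1 = 12 for this 3-component diagram


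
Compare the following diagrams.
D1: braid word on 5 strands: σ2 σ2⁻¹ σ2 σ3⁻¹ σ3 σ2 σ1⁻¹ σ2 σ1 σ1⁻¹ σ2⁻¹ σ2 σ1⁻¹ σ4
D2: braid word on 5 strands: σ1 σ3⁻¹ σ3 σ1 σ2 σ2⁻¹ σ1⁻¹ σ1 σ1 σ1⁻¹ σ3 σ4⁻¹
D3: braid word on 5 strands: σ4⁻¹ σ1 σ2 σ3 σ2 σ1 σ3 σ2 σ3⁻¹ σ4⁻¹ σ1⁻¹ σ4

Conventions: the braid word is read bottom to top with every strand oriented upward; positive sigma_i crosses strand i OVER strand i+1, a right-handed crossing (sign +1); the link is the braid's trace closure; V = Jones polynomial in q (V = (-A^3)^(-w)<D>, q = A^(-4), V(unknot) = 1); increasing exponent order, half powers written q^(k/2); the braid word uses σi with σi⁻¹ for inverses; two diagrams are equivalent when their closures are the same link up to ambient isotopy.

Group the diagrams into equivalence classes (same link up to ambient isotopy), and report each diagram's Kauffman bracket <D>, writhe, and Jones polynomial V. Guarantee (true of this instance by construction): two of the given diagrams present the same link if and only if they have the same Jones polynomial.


equivalence classes: {D1} | {D2} | {D3}
D1 (bracket -A^-10 + A^-6 + A^-2 + A^2 + A^6 + A^14; 14 crossings at w = +2): V = q^-2 + 1 + q + q^2 + q^3 - q^4
V(D2) = 1 + q + q^2 + q^3  (w +2, c 12, <D> = A^-6 + A^-2 + A^2 + A^6)
D3 (bracket A^-8 + 2 + A^8; 12 crossings at w = +4): V = q + 2q^3 + q^5
key observation: comparing 3 Jones polynomials yields 3 groups


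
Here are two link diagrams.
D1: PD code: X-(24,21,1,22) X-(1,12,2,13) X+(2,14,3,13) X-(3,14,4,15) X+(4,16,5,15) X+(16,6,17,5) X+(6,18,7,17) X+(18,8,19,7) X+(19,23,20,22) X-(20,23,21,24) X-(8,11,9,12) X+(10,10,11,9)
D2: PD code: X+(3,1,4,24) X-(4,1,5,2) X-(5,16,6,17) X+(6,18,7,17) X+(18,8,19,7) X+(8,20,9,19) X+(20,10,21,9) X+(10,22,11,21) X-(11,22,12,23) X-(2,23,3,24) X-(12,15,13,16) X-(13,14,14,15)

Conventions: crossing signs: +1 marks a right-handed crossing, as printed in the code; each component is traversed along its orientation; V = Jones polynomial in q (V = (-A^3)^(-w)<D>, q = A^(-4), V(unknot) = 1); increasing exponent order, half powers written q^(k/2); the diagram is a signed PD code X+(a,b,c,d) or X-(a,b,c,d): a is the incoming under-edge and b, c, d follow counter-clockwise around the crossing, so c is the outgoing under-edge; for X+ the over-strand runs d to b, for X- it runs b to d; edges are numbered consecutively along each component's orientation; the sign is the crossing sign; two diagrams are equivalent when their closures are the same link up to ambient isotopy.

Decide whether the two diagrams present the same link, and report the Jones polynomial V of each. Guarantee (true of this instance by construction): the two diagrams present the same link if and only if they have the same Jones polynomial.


equivalent: yes
D1 (bracket -A^-10 + A^-6 + A^2; 12 crossings at w = +2): V = q + q^3 - q^4
V(D2) = q + q^3 - q^4  (w 0, c 12, <D> = -A^-16 + A^-12 + A^-4)
key observation: Reidemeister moves carry D1 (12 crossings) to D2 (12)


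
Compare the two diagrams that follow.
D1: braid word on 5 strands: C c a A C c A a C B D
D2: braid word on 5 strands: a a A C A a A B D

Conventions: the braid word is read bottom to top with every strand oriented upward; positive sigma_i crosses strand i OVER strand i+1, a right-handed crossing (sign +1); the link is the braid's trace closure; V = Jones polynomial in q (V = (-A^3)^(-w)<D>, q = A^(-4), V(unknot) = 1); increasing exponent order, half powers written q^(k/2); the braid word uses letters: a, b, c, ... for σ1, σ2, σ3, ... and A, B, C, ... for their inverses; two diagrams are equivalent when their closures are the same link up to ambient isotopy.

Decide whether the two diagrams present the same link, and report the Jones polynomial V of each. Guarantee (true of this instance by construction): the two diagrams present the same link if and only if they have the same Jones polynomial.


equivalent: yes
D1 (bracket A^-11 + A^-7; 11 crossings at w = -3): V = -q^(-1/2) - q^(1/2)
V(D2) = -q^(-1/2) - q^(1/2)  (w -3, c 9, <D> = A^-11 + A^-7)
key observation: from 11 to 9 crossings by R-moves: one link, two diagrams


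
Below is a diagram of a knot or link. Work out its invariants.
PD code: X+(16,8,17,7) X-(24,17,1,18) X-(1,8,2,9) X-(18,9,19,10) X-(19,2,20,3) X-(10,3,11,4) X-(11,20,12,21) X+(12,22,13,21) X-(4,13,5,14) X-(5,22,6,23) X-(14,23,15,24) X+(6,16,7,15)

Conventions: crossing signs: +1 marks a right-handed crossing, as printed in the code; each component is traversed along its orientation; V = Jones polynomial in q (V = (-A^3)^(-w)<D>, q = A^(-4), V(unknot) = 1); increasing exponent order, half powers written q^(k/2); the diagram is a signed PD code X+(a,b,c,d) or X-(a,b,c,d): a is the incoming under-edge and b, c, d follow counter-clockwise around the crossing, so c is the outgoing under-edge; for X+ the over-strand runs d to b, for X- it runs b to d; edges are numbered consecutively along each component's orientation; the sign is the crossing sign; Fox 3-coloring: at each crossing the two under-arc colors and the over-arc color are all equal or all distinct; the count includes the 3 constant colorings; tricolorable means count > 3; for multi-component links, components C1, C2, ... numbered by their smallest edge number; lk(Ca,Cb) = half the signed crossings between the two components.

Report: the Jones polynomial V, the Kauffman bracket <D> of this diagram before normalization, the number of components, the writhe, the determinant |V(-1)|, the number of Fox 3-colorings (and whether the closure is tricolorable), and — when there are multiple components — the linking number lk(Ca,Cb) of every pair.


Jones polynomial: V(q) = -q^-7 + q^-6 - q^-5 + q^-4 + q^-2
<D> = A^-10 + A^-2 - A^2 + A^6 - A^10; writhe -6
components 1, writhe -6 (12 crossings)
3-colorings: 3 of 3^12, det 5 — not tricolorable
note: the span of V is 5, forcing >= 5 crossings in any diagram


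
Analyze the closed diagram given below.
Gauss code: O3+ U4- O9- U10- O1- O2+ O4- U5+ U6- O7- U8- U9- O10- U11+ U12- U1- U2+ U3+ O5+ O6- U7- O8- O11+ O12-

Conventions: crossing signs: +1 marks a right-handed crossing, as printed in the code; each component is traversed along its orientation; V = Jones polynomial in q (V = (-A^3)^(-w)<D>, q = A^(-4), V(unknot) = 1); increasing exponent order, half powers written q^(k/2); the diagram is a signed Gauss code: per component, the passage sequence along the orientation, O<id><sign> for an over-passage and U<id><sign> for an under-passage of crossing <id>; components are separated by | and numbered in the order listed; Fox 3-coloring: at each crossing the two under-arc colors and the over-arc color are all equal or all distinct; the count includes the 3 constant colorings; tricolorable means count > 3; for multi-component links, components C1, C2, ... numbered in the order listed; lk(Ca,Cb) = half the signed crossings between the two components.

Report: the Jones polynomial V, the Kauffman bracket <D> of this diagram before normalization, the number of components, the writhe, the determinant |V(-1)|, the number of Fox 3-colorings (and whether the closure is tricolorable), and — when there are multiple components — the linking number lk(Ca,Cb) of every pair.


V = -q^-6 + q^-5 - q^-4 + 2q^-3 - q^-2 + q^-1
<D> = A^-8 - A^-4 + 2 - A^4 + A^8 - A^12 (w = -4)
1 component over 12 crossings, w = -4
3 Fox colorings among 3^12, |V(-1)| = 7: not tricolorable
why: |V(-1)| = 7: so not tricolorable, since 3 does not divide 7


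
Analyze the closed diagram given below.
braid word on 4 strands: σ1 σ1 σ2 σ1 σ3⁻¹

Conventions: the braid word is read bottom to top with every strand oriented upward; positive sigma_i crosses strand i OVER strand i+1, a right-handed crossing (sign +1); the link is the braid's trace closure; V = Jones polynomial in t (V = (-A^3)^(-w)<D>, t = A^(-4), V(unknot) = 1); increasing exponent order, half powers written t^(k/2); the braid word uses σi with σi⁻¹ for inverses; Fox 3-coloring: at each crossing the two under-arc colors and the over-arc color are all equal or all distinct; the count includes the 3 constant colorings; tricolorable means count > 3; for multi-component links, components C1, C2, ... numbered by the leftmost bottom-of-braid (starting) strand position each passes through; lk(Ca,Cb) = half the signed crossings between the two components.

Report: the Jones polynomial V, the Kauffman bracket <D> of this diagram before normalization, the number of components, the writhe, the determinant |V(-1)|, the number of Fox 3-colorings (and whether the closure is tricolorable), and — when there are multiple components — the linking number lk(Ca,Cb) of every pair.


V = t + t^3 - t^4
<D> = A^-7 - A^-3 - A^5 (w = +3)
1 component over 5 crossings, w = +3
9 Fox colorings among 3^5, |V(-1)| = 3: tricolorable
why: w = +3 (over 5 crossings) is diagram-only; (-A^3)^(-3) removes it from V


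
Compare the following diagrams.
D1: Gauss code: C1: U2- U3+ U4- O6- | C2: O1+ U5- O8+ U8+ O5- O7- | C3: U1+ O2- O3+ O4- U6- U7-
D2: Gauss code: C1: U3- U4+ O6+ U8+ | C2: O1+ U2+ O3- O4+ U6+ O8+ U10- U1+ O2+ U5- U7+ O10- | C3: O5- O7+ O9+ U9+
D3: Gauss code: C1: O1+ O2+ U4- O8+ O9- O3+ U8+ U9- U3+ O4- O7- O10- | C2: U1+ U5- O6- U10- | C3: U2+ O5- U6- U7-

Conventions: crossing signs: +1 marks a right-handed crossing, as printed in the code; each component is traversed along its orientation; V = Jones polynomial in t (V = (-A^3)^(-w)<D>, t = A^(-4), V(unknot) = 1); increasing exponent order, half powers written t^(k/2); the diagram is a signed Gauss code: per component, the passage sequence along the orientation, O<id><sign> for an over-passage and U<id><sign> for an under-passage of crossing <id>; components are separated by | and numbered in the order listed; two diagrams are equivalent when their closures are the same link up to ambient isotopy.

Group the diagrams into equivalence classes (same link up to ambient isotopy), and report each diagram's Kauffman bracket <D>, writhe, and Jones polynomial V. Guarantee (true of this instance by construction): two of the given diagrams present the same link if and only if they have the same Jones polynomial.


classes: {D1, D3} | {D2}
V(D1) = t^-3 + t^-2 + t^-1 + 1  [8 crossings, <D> = A^-6 + A^-2 + A^2 + A^6, w = -2]
D2 (bracket 1 + A^4 + A^8 + A^12; 10 crossings at w = +4): V = 1 + t + t^2 + t^3
V(D3) = t^-3 + t^-2 + t^-1 + 1  (w -2, c 10, <D> = A^-6 + A^-2 + A^2 + A^6)
insight: comparing 3 Jones polynomials yields 2 groups


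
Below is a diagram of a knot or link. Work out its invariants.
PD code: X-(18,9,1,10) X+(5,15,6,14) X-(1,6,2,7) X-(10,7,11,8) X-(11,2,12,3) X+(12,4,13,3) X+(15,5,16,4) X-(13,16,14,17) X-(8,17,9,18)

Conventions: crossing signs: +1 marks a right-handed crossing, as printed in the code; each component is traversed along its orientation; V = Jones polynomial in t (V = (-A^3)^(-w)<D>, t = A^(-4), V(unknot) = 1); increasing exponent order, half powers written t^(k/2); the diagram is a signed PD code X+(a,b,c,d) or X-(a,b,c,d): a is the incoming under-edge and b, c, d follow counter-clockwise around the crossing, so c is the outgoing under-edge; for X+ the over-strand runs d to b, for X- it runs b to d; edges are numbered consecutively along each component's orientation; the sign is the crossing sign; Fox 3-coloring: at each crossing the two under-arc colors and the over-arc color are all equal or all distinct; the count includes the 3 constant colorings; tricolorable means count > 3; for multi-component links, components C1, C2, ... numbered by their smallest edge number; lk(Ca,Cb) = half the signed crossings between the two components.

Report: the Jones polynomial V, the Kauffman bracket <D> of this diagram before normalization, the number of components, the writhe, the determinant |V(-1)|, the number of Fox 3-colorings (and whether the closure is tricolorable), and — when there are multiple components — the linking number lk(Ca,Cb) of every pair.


V(t) = t^-5 - 2t^-4 + 2t^-3 - 2t^-2 + 2t^-1 - 1 + t
bracket: -A^-13 + A^-9 - 2A^-5 + 2A^-1 - 2A^3 + 2A^7 - A^11, w = -3
1 component, writhe -3, over 9 crossings
det 11, colorings 3 of 3^9 — not tricolorable
observation: V spans 6 powers of t: at least 6 crossings in any diagram


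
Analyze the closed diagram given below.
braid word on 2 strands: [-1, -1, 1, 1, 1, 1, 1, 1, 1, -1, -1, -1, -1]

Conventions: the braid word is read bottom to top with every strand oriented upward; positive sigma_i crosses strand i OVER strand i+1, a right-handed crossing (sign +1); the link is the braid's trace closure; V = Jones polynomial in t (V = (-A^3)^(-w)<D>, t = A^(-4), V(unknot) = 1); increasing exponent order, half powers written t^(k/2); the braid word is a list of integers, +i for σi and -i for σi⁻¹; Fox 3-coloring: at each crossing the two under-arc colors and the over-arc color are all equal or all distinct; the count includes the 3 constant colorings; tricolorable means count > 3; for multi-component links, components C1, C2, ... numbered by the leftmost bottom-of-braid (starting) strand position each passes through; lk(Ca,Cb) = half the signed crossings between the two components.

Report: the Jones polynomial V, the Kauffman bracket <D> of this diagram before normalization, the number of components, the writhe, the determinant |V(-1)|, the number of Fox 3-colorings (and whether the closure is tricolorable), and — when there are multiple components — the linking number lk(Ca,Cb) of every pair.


V = 1
<D> = -A^3 (w = +1)
1 component over 13 crossings, w = +1
3 Fox colorings among 3^13, |V(-1)| = 1: not tricolorable
why: inverse pairs cancel, leaving σ1


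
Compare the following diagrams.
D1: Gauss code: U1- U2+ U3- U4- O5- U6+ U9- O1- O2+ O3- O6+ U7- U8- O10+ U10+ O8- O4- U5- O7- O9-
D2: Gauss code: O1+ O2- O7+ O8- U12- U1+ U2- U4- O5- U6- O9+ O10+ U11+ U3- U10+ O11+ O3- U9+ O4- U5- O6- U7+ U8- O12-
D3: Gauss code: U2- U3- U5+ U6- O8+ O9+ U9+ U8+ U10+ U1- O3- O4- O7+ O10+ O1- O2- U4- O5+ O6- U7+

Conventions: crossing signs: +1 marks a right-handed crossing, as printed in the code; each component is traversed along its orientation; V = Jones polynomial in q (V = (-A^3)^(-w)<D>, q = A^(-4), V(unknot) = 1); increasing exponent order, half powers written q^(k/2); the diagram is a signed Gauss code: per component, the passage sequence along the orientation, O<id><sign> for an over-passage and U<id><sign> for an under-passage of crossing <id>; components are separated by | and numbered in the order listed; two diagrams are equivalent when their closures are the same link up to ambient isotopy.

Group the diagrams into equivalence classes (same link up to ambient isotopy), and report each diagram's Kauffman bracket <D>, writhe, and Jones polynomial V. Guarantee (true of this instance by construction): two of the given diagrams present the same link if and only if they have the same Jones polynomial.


equivalence classes: {D1} | {D2} | {D3}
D1 (bracket A^-8 - A^-4 + 2 - A^4 + A^8 - A^12; 10 crossings at w = -4): V = -q^-6 + q^-5 - q^-4 + 2q^-3 - q^-2 + q^-1
V(D2) = -q^-4 + q^-3 + q^-1  (w -2, c 12, <D> = A^-2 + A^6 - A^10)
V(D3) = 1  [10 crossings, <D> = 1, w = 0]
key observation: 3 values of V(q) split the 3 diagrams


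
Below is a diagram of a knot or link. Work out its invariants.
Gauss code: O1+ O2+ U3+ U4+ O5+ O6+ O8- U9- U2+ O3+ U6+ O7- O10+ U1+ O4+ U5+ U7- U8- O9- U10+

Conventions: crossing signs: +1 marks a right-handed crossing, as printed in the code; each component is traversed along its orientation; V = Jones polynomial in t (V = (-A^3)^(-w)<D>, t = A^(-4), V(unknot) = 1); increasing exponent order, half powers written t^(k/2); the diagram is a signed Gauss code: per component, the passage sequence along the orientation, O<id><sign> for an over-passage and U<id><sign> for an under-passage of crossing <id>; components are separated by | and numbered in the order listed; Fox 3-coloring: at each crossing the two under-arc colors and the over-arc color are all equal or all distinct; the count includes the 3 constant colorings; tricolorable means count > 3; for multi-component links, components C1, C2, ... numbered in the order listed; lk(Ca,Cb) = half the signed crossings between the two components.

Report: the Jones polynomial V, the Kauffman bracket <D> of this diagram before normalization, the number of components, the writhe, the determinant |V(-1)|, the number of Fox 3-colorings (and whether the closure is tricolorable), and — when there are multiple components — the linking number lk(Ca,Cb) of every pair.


V(t) = 2t - 2t^2 + 3t^3 - 3t^4 + 2t^5 - 2t^6 + t^7
bracket: A^-16 - 2A^-12 + 2A^-8 - 3A^-4 + 3 - 2A^4 + 2A^8, w = +4
1 component, writhe +4, over 10 crossings
det 15, colorings 9 of 3^10 — tricolorable
observation: |V(-1)| = 15: so tricolorable, since 3 divides 15


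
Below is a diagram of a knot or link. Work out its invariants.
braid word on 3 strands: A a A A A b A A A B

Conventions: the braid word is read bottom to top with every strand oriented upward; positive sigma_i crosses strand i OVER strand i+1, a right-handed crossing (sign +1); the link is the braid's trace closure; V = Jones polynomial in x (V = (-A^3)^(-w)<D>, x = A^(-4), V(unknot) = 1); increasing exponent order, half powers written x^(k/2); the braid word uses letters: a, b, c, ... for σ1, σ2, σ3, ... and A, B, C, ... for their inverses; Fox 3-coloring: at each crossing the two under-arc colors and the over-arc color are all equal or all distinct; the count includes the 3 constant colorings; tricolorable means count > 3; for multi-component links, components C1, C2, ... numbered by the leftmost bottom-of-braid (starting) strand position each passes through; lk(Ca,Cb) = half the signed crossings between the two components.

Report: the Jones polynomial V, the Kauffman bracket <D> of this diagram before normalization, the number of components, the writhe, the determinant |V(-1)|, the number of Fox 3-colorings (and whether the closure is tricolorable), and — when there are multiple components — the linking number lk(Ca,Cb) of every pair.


V = x^-8 - 2x^-7 + x^-6 - 2x^-5 + 2x^-4 + x^-2
<D> = A^-10 + 2A^-2 - 2A^2 + A^6 - 2A^10 + A^14 (w = -6)
1 component over 10 crossings, w = -6
27 Fox colorings among 3^10, |V(-1)| = 9: tricolorable
why: det 9 = |V(-1)|; divisible by 3, so tricolorable


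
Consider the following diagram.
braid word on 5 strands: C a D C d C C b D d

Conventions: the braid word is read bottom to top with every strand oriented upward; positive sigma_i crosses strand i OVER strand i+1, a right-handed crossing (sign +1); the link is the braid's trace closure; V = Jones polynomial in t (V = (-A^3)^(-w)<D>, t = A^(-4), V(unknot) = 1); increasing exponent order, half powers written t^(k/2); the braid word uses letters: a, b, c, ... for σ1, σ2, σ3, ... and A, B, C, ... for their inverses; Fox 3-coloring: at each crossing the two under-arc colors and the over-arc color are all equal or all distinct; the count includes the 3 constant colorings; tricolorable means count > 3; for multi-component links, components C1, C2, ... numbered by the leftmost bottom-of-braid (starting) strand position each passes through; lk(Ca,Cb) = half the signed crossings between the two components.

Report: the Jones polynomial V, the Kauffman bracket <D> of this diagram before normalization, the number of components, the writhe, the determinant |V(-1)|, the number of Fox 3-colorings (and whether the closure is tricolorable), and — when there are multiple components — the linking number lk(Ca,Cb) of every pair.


V(t) = -t^-4 + t^-3 + t^-1
bracket: A^-2 + A^6 - A^10, w = -2
1 component, writhe -2, over 10 crossings
det 3, colorings 9 of 3^10 — tricolorable
observation: w = -2 shifts under R1 moves; the (-A^3)^(2) factor cancels that in V


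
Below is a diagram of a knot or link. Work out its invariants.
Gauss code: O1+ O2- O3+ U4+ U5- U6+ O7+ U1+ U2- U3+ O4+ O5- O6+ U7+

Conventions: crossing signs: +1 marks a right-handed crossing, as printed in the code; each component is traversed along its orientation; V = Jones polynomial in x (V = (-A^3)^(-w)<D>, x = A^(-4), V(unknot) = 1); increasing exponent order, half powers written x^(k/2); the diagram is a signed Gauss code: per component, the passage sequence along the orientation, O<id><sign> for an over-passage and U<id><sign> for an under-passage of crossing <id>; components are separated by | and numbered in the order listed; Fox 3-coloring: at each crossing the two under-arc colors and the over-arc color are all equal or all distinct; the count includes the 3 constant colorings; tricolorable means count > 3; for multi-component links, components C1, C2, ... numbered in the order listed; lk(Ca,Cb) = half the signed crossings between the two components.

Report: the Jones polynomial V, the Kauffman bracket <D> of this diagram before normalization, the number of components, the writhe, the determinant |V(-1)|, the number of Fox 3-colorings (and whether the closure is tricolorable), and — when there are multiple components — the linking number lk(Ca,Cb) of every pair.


V = x + x^3 - x^4
<D> = A^-7 - A^-3 - A^5 (w = +3)
1 component over 7 crossings, w = +3
9 Fox colorings among 3^7, |V(-1)| = 3: tricolorable
why: w = +3 shifts under R1 moves; the (-A^3)^(-3) factor cancels that in V


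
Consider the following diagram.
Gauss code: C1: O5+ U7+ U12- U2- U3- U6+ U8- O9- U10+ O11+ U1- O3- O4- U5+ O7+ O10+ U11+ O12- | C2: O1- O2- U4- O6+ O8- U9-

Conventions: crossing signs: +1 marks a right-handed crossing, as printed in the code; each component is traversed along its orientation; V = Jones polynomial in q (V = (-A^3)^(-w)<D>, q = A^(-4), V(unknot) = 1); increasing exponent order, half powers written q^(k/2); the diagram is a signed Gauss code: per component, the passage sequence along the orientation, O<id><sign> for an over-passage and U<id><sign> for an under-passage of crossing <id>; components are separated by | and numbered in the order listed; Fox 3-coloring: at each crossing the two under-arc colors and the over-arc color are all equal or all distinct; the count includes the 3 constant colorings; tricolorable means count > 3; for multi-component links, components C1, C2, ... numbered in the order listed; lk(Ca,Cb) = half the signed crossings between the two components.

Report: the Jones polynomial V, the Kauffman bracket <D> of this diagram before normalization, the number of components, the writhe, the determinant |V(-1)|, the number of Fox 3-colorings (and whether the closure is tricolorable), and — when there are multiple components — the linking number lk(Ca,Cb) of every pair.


Jones polynomial: V(q) = -q^(-9/2) + 2q^(-7/2) - 4q^(-5/2) + 3q^(-3/2) - 4q^(-1/2) + 3q^(1/2) - 2q^(3/2) + q^(5/2)
<D> = A^-16 - 2A^-12 + 3A^-8 - 4A^-4 + 3 - 4A^4 + 2A^8 - A^12; writhe -2
components 2, writhe -2 (12 crossings)
linking number lk(C1,C2) = -2
3-colorings: 3 of 3^12, det 20 — not tricolorable
note: w = -2 shifts under R1 moves; the (-A^3)^(2) factor cancels that in V


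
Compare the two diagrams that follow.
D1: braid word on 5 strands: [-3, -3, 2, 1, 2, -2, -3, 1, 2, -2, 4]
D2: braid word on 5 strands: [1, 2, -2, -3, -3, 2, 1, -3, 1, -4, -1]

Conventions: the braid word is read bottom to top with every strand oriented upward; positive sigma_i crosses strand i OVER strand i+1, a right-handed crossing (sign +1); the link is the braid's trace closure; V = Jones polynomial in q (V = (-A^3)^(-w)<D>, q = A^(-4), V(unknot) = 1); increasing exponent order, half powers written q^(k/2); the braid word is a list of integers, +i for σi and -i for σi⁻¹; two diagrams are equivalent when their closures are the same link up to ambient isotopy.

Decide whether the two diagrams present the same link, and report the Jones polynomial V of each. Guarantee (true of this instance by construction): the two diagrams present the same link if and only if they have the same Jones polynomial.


same link: yes
V(D1) = q^(-7/2) - q^(-5/2) + q^(-3/2) - 2q^(-1/2) - q^(3/2)  [11 crossings, <D> = A^-3 + 2A^5 - A^9 + A^13 - A^17, w = +1]
D2 (bracket A^-9 + 2A^-1 - A^3 + A^7 - A^11; 11 crossings at w = -1): V = q^(-7/2) - q^(-5/2) + q^(-3/2) - 2q^(-1/2) - q^(3/2)
note: D2 (11 crossings) and D1 (11) are Markov-related braid presentations


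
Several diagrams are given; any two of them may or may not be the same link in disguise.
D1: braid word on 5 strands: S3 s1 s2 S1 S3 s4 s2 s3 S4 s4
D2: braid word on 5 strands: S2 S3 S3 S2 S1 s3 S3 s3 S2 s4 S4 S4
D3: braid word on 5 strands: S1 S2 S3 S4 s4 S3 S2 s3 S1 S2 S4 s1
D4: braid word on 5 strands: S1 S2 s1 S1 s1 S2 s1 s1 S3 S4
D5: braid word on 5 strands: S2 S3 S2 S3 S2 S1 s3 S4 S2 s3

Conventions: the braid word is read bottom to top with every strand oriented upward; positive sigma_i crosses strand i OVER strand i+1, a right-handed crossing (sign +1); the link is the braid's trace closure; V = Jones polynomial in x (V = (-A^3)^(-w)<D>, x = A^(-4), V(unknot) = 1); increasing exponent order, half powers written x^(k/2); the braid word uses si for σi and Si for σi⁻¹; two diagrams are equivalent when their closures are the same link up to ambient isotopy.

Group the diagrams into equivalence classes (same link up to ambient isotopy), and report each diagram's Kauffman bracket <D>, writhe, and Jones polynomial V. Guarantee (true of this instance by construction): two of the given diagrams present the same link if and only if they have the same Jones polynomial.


equivalence classes: {D1} | {D2, D3, D5} | {D4}
D1 (bracket A^6; 10 crossings at w = +2): V = 1
D2 (bracket A^-14 - A^-10 + 2A^-6 - A^-2 + A^2 - A^6; 12 crossings at w = -6): V = -x^-6 + x^-5 - x^-4 + 2x^-3 - x^-2 + x^-1
V(D3) = -x^-6 + x^-5 - x^-4 + 2x^-3 - x^-2 + x^-1  [12 crossings, <D> = A^-14 - A^-10 + 2A^-6 - A^-2 + A^2 - A^6, w = -6]
D4 (bracket A^-14 - A^-10 + A^-6 - A^-2 + A^2; 10 crossings at w = -2): V = x^-2 - x^-1 + 1 - x + x^2
D5 (bracket A^-14 - A^-10 + 2A^-6 - A^-2 + A^2 - A^6; 10 crossings at w = -6): V = -x^-6 + x^-5 - x^-4 + 2x^-3 - x^-2 + x^-1
key observation: V(x) takes 3 values over 5 diagrams, fixing the grouping


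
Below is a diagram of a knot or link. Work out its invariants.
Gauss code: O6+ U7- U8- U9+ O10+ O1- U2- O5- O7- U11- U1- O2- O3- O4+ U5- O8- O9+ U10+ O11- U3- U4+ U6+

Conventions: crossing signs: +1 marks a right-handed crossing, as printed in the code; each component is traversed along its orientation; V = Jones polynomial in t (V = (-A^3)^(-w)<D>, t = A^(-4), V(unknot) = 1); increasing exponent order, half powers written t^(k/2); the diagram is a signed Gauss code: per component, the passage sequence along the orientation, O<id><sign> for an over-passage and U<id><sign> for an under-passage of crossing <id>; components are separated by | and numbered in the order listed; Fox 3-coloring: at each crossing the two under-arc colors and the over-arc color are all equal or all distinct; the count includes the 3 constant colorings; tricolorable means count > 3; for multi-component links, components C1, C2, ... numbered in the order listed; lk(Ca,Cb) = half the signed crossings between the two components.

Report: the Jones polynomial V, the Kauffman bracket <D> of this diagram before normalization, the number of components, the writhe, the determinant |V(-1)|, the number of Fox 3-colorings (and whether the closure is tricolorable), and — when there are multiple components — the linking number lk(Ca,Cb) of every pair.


V = -t^-6 + t^-5 - t^-4 + 2t^-3 - t^-2 + t^-1
<D> = -A^-5 + A^-1 - 2A^3 + A^7 - A^11 + A^15 (w = -3)
1 component over 11 crossings, w = -3
3 Fox colorings among 3^11, |V(-1)| = 7: not tricolorable
why: |V(-1)| = 7: so not tricolorable, since 3 does not divide 7


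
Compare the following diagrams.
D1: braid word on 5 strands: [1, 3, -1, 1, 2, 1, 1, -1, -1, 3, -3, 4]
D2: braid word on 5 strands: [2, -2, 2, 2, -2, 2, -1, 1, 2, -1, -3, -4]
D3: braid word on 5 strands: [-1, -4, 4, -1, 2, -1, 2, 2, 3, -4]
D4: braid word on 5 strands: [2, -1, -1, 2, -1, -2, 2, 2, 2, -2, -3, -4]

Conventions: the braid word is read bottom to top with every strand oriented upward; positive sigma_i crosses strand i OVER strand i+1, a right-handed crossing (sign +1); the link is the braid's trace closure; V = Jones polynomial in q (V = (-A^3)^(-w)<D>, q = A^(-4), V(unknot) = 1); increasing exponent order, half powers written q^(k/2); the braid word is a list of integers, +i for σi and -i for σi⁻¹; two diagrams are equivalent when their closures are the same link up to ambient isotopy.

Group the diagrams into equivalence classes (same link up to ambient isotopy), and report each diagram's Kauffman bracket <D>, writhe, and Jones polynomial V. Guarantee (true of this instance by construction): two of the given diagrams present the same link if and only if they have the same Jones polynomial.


classes: {D1} | {D2} | {D3, D4}
V(D1) = 1  [12 crossings, <D> = A^12, w = +4]
V(D2) = q + q^3 - q^4  [12 crossings, <D> = -A^-16 + A^-12 + A^-4, w = 0]
V(D3) = -q^-3 + 2q^-2 - 2q^-1 + 3 - 2q + 2q^2 - q^3  (w 0, c 10, <D> = -A^-12 + 2A^-8 - 2A^-4 + 3 - 2A^4 + 2A^8 - A^12)
V(D4) = -q^-3 + 2q^-2 - 2q^-1 + 3 - 2q + 2q^2 - q^3  (w -2, c 12, <D> = -A^-18 + 2A^-14 - 2A^-10 + 3A^-6 - 2A^-2 + 2A^2 - A^6)
note: 3 classes among 4 diagrams; unequal V(q) rules out equality


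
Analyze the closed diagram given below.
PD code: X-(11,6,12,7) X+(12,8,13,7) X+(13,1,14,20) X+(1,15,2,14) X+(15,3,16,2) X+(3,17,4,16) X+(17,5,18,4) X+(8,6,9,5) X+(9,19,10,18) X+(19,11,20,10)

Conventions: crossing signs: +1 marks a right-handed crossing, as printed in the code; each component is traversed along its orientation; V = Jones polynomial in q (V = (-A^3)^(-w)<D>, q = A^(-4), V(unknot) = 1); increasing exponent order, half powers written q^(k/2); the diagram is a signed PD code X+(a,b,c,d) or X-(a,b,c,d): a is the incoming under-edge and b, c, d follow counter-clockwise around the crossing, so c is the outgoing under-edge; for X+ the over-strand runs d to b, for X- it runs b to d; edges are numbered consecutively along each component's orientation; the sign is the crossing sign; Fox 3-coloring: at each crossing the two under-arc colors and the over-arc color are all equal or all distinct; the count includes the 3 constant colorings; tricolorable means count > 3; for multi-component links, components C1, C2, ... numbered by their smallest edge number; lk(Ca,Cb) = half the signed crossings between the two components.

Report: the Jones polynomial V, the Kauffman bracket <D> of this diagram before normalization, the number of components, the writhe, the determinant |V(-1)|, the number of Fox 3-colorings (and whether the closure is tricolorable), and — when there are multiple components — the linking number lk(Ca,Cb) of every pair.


V = q^3 + q^5 - q^6 + q^7 - q^8 + q^9 - q^10
<D> = -A^-16 + A^-12 - A^-8 + A^-4 - 1 + A^4 + A^12 (w = +8)
1 component over 10 crossings, w = +8
3 Fox colorings among 3^10, |V(-1)| = 7: not tricolorable
why: |V(-1)| = 7: so not tricolorable, since 3 does not divide 7


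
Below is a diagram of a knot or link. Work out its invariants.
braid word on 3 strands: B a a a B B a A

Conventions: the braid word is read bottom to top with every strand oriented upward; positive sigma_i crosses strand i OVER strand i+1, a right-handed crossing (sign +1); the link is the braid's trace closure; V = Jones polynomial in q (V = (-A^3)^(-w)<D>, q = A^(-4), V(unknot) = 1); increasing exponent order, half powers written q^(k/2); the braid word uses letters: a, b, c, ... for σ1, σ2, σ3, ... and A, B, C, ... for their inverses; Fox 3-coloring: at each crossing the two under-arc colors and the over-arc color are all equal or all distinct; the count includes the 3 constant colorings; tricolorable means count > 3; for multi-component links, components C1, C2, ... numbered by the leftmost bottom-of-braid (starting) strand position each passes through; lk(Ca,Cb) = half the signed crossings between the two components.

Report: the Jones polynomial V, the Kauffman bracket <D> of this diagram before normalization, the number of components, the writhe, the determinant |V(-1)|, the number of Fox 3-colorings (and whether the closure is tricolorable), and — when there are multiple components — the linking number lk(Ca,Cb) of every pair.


V = -q^-3 + q^-2 - q^-1 + 3 - q + q^2 - q^3
<D> = -A^-12 + A^-8 - A^-4 + 3 - A^4 + A^8 - A^12 (w = 0)
1 component over 8 crossings, w = 0
27 Fox colorings among 3^8, |V(-1)| = 9: tricolorable
why: V spans 6 powers of q: at least 6 crossings in any diagram


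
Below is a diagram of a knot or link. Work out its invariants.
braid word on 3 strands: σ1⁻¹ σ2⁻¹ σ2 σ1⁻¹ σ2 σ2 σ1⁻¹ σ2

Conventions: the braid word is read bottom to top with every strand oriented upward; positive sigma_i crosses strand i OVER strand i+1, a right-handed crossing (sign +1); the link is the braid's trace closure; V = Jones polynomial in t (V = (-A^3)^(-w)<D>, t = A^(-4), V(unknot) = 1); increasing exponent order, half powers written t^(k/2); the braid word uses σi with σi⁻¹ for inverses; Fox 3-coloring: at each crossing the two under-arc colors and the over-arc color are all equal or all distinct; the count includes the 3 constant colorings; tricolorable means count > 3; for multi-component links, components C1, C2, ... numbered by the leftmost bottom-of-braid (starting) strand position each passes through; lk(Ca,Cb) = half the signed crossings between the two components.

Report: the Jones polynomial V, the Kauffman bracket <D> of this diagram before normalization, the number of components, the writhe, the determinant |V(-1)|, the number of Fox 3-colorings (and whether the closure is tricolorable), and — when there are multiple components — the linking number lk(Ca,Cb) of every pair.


Jones polynomial: V(t) = -t^-3 + 2t^-2 - 2t^-1 + 3 - 2t + 2t^2 - t^3
<D> = -A^-12 + 2A^-8 - 2A^-4 + 3 - 2A^4 + 2A^8 - A^12; writhe 0
components 1, writhe 0 (8 crossings)
3-colorings: 3 of 3^8, det 13 — not tricolorable
note: |V(-1)| = 13: so not tricolorable, since 3 does not divide 13


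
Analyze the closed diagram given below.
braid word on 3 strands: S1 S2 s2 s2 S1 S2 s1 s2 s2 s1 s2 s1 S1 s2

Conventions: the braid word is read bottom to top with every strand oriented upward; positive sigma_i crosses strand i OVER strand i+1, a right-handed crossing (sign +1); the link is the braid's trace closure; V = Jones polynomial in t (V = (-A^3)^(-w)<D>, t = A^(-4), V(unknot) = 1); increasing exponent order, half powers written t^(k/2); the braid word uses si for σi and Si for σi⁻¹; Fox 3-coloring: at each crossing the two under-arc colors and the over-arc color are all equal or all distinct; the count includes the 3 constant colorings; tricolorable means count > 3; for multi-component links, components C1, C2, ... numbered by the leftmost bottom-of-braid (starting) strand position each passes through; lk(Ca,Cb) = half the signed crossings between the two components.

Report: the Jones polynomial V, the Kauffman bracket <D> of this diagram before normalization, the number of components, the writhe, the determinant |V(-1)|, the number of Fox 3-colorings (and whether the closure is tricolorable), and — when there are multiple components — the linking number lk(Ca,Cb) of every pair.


V = t + t^3 - t^4
<D> = -A^-4 + 1 + A^8 (w = +4)
1 component over 14 crossings, w = +4
9 Fox colorings among 3^14, |V(-1)| = 3: tricolorable
why: |V(-1)| = 3: so tricolorable, since 3 divides 3
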